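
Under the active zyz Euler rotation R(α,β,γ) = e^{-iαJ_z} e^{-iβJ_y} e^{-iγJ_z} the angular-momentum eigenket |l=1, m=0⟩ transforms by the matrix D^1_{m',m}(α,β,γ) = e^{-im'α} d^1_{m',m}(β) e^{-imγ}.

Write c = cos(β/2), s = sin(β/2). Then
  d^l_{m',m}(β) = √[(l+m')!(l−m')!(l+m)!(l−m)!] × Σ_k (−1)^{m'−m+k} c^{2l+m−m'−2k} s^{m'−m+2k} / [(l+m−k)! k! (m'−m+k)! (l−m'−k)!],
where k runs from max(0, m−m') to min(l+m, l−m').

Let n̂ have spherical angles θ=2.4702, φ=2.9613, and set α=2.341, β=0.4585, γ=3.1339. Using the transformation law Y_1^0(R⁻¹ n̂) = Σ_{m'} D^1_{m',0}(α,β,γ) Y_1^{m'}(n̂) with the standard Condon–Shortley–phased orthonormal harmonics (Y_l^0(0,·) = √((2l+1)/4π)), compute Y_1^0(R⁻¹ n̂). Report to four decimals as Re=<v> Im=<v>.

Need the full column D^1_{m',0} for m'=−1..1 at α=2.341, β=0.4585, γ=3.1339.
cos(β/2)=0.973837, sin(β/2)=0.227247
d^1_{-1,0}: single k=1 term ⇒ +0.312968;  D = -0.217914+0.224639i
d^1_{0,0}: k∈[0..1] ⇒ +0.948359 -0.051641 = +0.896717;  D = +0.896717+0.000000i
d^1_{1,0}: single k=0 term ⇒ -0.312968;  D = +0.217914+0.224639i
Y_1^{m'}(θ=2.4702,φ=2.9613) and Σ D·Y over m':
  (-0.2179+0.2246i)·(-0.2114-0.0385i)  (+0.8967+0.0000i)·(-0.3826+0.0000i)  (+0.2179+0.2246i)·(+0.2114-0.0385i)
Y_1^0(R⁻¹ n̂) = -0.233577+0.000000i

Re=-0.2336 Im=0.0000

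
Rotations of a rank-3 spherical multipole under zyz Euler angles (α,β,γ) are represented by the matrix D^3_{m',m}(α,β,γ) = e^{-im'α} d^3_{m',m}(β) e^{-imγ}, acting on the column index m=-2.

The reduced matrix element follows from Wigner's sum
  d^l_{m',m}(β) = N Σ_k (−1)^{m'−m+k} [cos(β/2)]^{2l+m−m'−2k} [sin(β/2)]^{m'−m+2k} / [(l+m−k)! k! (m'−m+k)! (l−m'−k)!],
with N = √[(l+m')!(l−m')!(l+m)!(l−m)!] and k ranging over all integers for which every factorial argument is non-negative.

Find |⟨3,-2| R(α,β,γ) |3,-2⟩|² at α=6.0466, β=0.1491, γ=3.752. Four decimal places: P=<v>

P=0.9140

D^3_{-2,-2}(6.0466,0.1491,3.752) = e^{-i·-2·6.0466}·d^3_{-2,-2}(0.1491)·e^{-i·-2·3.752}. Compute d first:
Half-angle: c=0.997222, s=0.074481. N=√(1·120·1·120)=120.000000
The bounds max(0,m−m')=0 and min(l+m,l−m')=1 give 2 terms
  k=0: (−1)^0·120.0000/(120)·0.9972^6·0.0745^0 = +0.983450
  k=1: (−1)^1·120.0000/(24)·0.9972^4·0.0745^2 = -0.027430
d^3_{-2,-2}(0.1491) = +0.983450 -0.027430 = +0.956020
|D^3_{-2,-2}|² = |d^3_{-2,-2}(β)|² = (+0.956020)² = 0.913974 (the z-rotation phases have unit modulus)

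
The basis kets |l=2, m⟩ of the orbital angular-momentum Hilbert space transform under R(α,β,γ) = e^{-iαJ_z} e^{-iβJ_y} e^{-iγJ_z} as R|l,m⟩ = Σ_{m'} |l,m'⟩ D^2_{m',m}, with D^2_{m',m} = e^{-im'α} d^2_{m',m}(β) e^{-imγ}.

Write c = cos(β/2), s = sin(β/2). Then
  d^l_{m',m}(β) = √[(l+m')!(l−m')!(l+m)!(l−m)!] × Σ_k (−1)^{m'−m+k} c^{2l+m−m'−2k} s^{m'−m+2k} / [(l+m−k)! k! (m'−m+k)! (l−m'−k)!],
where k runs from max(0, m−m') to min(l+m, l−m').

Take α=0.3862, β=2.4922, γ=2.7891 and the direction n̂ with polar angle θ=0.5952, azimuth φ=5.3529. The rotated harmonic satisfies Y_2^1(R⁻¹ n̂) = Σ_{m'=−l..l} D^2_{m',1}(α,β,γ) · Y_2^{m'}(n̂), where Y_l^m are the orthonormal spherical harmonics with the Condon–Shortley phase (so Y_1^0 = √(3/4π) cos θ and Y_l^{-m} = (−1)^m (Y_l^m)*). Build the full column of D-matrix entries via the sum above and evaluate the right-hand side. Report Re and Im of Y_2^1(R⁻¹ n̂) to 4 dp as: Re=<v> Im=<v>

Need the full column D^2_{m',1} for m'=−2..2 at α=0.3862, β=2.4922, γ=2.7891.
cos(β/2)=0.319021, sin(β/2)=0.947748
d^2_{-2,1}: single k=3 term ⇒ +0.543160;  D = -0.234250-0.490050i
d^2_{-1,1}: k∈[2..3] ⇒ +0.274249 -0.806809 = -0.532560;  D = +0.393748+0.358584i
d^2_{0,1}: k∈[1..2] ⇒ +0.075375 -0.665232 = -0.589857;  D = +0.553590+0.203641i
d^2_{1,1}: k∈[0..1] ⇒ +0.010358 -0.274249 = -0.263891;  D = +0.263741-0.008893i
d^2_{2,1}: single k=0 term ⇒ -0.061543;  D = +0.056197-0.025090i
Y_2^{m'}(θ=0.5952,φ=5.3529) and Σ D·Y over m':
  (-0.2343-0.4901i)·(-0.0347+0.1164i)  (+0.3937+0.3586i)·(+0.2143+0.2876i)  (+0.5536+0.2036i)·(+0.3333+0.0000i)  (+0.2637-0.0089i)·(-0.2143+0.2876i)  (+0.0562-0.0251i)·(-0.0347-0.1164i)
Y_2^1(R⁻¹ n̂) = +0.172125+0.319799i

Re=0.1721 Im=0.3198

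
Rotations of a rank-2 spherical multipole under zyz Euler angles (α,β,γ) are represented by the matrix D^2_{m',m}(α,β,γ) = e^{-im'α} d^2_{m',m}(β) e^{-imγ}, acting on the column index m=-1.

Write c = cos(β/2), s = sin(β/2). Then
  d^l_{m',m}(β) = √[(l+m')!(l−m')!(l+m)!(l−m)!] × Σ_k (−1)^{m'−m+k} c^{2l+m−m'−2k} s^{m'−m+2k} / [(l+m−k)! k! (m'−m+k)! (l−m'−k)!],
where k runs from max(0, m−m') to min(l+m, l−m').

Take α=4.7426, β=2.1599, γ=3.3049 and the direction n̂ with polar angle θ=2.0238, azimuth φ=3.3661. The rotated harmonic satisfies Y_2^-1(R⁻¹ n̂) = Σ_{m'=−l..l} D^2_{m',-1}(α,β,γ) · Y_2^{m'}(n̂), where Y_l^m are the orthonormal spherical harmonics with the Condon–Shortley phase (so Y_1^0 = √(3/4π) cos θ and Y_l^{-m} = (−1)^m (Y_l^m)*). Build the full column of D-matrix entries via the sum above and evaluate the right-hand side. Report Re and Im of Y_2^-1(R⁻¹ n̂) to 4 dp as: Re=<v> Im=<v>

Need the full column D^2_{m',-1} for m'=−2..2 at α=4.7426, β=2.1599, γ=3.3049.
cos(β/2)=0.471372, sin(β/2)=0.881934
d^2_{-2,-1}: single k=1 term ⇒ +0.184739;  D = +0.180135+0.040988i
d^2_{-1,-1}: k∈[0..1] ⇒ +0.049369 -0.518468 = -0.469099;  D = +0.090214-0.460343i
d^2_{0,-1}: k∈[0..1] ⇒ -0.226258 +0.792042 = +0.565784;  D = -0.558256-0.091987i
d^2_{1,-1}: k∈[0..1] ⇒ +0.518468 -0.604985 = -0.086517;  D = -0.011481+0.085752i
d^2_{2,-1}: single k=0 term ⇒ -0.646700;  D = -0.643280-0.066419i
Y_2^{m'}(θ=2.0238,φ=3.3661) and Σ D·Y over m':
  (+0.1801+0.0410i)·(+0.2813-0.1356i)  (+0.0902-0.4603i)·(+0.2964-0.0677i)  (-0.5583-0.0920i)·(-0.1341+0.0000i)  (-0.0115+0.0858i)·(-0.2964-0.0677i)  (-0.6433-0.0664i)·(+0.2813+0.1356i)
Y_2^-1(R⁻¹ n̂) = -0.036059-0.273616i

Re=-0.0361 Im=-0.2736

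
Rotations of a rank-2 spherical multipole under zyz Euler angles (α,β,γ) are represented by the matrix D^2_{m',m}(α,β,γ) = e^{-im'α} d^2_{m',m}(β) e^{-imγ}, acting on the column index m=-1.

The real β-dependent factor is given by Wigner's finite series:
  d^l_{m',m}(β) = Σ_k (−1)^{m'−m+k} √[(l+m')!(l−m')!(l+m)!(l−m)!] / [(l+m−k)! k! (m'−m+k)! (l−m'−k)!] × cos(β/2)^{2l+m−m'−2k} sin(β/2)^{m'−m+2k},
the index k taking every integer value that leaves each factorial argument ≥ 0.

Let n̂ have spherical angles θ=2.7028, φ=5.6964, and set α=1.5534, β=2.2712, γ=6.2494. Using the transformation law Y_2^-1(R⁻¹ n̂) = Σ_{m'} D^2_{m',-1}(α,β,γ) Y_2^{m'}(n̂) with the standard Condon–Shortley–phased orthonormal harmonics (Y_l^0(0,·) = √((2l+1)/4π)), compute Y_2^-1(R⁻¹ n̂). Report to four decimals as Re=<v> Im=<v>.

Re=0.2686 Im=0.1039

Need the full column D^2_{m',-1} for m'=−2..2 at α=1.5534, β=2.2712, γ=6.2494.
cos(β/2)=0.421588, sin(β/2)=0.906787
d^2_{-2,-1}: single k=1 term ⇒ +0.135894;  D = -0.135575+0.009312i
d^2_{-1,-1}: k∈[0..1] ⇒ +0.031590 -0.438439 = -0.406849;  D = -0.020814-0.406316i
d^2_{0,-1}: k∈[0..1] ⇒ -0.166436 +0.769982 = +0.603546;  D = +0.603202-0.020387i
d^2_{1,-1}: k∈[0..1] ⇒ +0.438439 -0.676117 = -0.237677;  D = +0.003895+0.237646i
d^2_{2,-1}: single k=0 term ⇒ -0.628688;  D = +0.628687+0.000633i
Y_2^{m'}(θ=2.7028,φ=5.6964) and Σ D·Y over m':
  (-0.1356+0.0093i)·(+0.0270+0.0643i)  (-0.0208-0.4063i)·(-0.2474-0.1645i)  (+0.6032-0.0204i)·(+0.4600+0.0000i)  (+0.0039+0.2376i)·(+0.2474-0.1645i)  (+0.6287+0.0006i)·(+0.0270-0.0643i)
Y_2^-1(R⁻¹ n̂) = +0.268582+0.103867i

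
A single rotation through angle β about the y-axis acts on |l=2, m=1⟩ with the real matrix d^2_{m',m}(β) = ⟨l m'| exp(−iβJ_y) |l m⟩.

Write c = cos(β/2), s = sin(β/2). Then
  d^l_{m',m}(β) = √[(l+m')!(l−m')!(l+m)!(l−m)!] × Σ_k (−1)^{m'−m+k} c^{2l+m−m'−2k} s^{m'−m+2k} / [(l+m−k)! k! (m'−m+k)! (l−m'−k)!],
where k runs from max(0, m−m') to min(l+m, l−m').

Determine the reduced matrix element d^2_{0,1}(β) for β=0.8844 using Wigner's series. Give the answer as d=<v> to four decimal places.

d=0.6004

d^2_{0,1}(β=0.8844) via Wigner's sum:
Half-angle: c=0.903812, s=0.427929. N=√(2·2·6·1)=4.898979
k∈{1,2} keeps every argument non-negative
  k=1: (−1)^0·4.8990/(2)·0.9038^3·0.4279^1 = +0.773895
  k=2: (−1)^1·4.8990/(2)·0.9038^1·0.4279^3 = -0.173488
d^2_{0,1}(0.8844) = +0.773895 -0.173488 = +0.600407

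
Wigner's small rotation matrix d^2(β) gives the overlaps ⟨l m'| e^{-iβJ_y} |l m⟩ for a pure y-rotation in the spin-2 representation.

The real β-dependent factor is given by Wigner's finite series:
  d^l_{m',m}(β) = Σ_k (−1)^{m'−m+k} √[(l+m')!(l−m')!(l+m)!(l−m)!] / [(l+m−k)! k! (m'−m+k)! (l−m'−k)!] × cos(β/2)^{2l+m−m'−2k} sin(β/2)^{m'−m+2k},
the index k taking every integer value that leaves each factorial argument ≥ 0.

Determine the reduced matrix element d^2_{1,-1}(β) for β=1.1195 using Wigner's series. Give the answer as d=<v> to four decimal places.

d=0.5279

d^2_{1,-1}(β=1.1195) via Wigner's sum:
Half-angle: c=0.847388, s=0.530974. N=√(6·1·1·6)=6.000000
Admissible k: 0..1 (factorial args all ≥0)
  k=0: (−1)^2·6.0000/(2)·0.8474^2·0.5310^2 = +0.607341
  k=1: (−1)^3·6.0000/(6)·0.8474^0·0.5310^4 = -0.079487
d^2_{1,-1}(1.1195) = +0.607341 -0.079487 = +0.527855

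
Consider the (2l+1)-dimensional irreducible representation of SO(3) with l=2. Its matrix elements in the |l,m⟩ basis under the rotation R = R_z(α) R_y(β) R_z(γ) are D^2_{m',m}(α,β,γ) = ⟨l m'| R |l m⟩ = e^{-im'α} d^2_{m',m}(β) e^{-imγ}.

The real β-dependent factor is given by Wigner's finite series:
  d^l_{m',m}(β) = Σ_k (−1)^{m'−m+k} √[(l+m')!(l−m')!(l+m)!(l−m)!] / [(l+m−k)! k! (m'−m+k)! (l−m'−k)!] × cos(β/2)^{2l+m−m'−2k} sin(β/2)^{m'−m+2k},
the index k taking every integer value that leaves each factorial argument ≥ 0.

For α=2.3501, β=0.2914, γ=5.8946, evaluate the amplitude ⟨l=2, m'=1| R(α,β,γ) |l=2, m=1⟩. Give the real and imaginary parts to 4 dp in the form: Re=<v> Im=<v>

D^2_{1,1}(2.3501,0.2914,5.8946) = e^{-i·1·2.3501}·d^2_{1,1}(0.2914)·e^{-i·1·5.8946}. Compute d first:
Half-angle: c=0.989405, s=0.145185. N=√(6·1·6·1)=6.000000
k: max(0,(1)−(1))=0 … min(2+(1),2−(1))=1
  k=0: (−1)^0·6.0000/(6)·0.9894^4·0.1452^0 = +0.958287
  k=1: (−1)^1·6.0000/(2)·0.9894^2·0.1452^2 = -0.061903
d^2_{1,1}(0.2914) = +0.958287 -0.061903 = +0.896384
Attach z-rotation phases: D = e^{-i(1)(2.3501)}·(+0.896384)·e^{-i(1)(5.8946)} = -0.341390-0.828828i

Re=-0.3414 Im=-0.8288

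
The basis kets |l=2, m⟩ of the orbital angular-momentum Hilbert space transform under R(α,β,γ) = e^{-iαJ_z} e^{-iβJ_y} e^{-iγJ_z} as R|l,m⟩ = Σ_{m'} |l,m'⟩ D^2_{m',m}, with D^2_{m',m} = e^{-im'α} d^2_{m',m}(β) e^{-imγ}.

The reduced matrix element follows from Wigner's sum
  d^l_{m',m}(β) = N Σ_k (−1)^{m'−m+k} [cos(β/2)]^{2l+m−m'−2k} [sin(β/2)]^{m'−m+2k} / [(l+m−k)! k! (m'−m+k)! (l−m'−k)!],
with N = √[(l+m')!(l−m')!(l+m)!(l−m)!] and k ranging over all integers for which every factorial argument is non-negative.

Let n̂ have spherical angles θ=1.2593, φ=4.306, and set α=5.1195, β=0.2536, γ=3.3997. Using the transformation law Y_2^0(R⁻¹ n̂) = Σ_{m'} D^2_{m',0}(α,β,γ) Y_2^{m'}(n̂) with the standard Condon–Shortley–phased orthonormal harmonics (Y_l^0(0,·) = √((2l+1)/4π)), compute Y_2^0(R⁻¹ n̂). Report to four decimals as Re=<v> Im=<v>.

Re=-0.1145 Im=0.0000

Need the full column D^2_{m',0} for m'=−2..2 at α=5.1195, β=0.2536, γ=3.3997.
cos(β/2)=0.991972, sin(β/2)=0.126460
d^2_{-2,0}: single k=2 term ⇒ +0.038546;  D = -0.026460-0.028031i
d^2_{-1,0}: k∈[1..2] ⇒ +0.302363 -0.004914 = +0.297449;  D = +0.117777-0.273138i
d^2_{0,0}: k∈[0..2] ⇒ +0.968271 -0.062946 +0.000256 = +0.905581;  D = +0.905581+0.000000i
d^2_{1,0}: k∈[0..1] ⇒ -0.302363 +0.004914 = -0.297449;  D = -0.117777-0.273138i
d^2_{2,0}: single k=0 term ⇒ +0.038546;  D = -0.026460+0.028031i
Y_2^{m'}(θ=1.2593,φ=4.306) and Σ D·Y over m':
  (-0.0265-0.0280i)·(-0.2406-0.2542i)  (+0.1178-0.2731i)·(-0.0891+0.2070i)  (+0.9056+0.0000i)·(-0.2265+0.0000i)  (-0.1178-0.2731i)·(+0.0891+0.2070i)  (-0.0265+0.0280i)·(-0.2406+0.2542i)
Y_2^0(R⁻¹ n̂) = -0.114538+0.000000i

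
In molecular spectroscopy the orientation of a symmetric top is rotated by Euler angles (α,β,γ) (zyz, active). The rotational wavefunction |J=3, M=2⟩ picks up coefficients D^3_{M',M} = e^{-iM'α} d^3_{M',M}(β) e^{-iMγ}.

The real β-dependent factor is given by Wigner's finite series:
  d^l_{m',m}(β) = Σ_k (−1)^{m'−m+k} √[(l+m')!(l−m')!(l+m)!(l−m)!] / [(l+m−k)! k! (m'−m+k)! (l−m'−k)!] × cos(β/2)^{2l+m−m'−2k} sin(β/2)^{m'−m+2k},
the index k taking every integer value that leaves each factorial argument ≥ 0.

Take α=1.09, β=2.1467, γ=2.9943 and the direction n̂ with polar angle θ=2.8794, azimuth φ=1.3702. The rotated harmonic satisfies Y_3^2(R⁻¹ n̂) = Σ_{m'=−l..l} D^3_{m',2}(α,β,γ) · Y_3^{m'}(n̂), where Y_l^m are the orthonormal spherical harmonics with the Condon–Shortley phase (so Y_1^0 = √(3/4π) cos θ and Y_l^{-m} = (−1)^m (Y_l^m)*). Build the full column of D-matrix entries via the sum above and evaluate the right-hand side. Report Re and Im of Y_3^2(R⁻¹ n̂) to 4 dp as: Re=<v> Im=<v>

Need the full column D^3_{m',2} for m'=−3..3 at α=1.09, β=2.1467, γ=2.9943.
cos(β/2)=0.477183, sin(β/2)=0.878804
d^3_{-3,2}: single k=5 term ⇒ +0.612662;  D = -0.558664-0.251492i
d^3_{-2,2}: k∈[4..5] ⇒ +0.679060 -0.460630 = +0.218430;  D = -0.171615+0.135129i
d^3_{-1,2}: k∈[3..4] ⇒ +0.466402 -0.790943 = -0.324540;  D = -0.060084-0.318930i
d^3_{0,2}: k∈[2..3] ⇒ +0.219323 -0.743872 = -0.524549;  D = -0.501953-0.152299i
d^3_{1,2}: k∈[1..2] ⇒ +0.068757 -0.466402 = -0.397645;  D = -0.278347+0.283980i
d^3_{2,2}: k∈[0..1] ⇒ +0.011806 -0.200214 = -0.188407;  D = +0.058303+0.179159i
d^3_{3,2}: single k=0 term ⇒ -0.053259;  D = +0.052525+0.008810i
Y_3^{m'}(θ=2.8794,φ=1.3702) and Σ D·Y over m':
  (-0.5587-0.2515i)·(-0.0041+0.0060i)  (-0.1716+0.1351i)·(+0.0610+0.0259i)  (-0.0601-0.3189i)·(+0.0612-0.3008i)  (-0.5020-0.1523i)·(-0.5998+0.0000i)  (-0.2783+0.2840i)·(-0.0612-0.3008i)  (+0.0583+0.1792i)·(+0.0610-0.0259i)  (+0.0525+0.0088i)·(+0.0041+0.0060i)
Y_3^2(R⁻¹ n̂) = +0.302084+0.167537i

Re=0.3021 Im=0.1675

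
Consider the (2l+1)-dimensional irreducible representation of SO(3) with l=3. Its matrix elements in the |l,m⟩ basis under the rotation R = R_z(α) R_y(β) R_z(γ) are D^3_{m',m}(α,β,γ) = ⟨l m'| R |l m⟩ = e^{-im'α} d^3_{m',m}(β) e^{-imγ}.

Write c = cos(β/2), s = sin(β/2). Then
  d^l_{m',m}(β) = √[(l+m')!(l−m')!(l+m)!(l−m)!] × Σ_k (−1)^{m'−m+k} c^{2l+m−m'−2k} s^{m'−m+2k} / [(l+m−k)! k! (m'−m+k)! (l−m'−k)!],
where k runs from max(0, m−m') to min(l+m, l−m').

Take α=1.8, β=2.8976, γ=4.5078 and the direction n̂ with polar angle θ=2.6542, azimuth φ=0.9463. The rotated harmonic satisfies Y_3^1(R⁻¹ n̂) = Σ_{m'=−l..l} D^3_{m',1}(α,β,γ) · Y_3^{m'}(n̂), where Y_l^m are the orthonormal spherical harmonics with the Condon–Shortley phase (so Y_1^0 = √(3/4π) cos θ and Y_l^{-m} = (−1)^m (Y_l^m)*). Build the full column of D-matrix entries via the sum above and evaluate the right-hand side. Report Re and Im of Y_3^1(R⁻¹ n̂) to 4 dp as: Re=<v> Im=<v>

Re=-0.3918 Im=0.0127

Need the full column D^3_{m',1} for m'=−3..3 at α=1.8, β=2.8976, γ=4.5078.
cos(β/2)=0.121694, sin(β/2)=0.992568
d^3_{-3,1}: single k=4 term ⇒ +0.055670;  D = +0.034944+0.043337i
d^3_{-2,1}: k∈[3..4] ⇒ +0.011146 -0.370740 = -0.359594;  D = -0.221323+0.283415i
d^3_{-1,1}: k∈[2..4] ⇒ +0.001296 -0.114992 +0.956226 = +0.842531;  D = -0.764494-0.354128i
d^3_{0,1}: k∈[1..3] ⇒ +0.000092 -0.018315 +0.406125 = +0.387903;  D = -0.078808+0.379813i
d^3_{1,1}: k∈[0..2] ⇒ +0.000003 -0.001729 +0.086244 = +0.084519;  D = +0.084493-0.002080i
d^3_{2,1}: k∈[0..1] ⇒ -0.000084 +0.011146 = +0.011062;  D = -0.002778-0.010708i
d^3_{3,1}: single k=0 term ⇒ +0.000837;  D = -0.000741+0.000389i
Y_3^{m'}(θ=2.6542,φ=0.9463) and Σ D·Y over m':
  (+0.0349+0.0433i)·(-0.0409-0.0128i)  (-0.2213+0.2834i)·(+0.0626+0.1879i)  (-0.7645-0.3541i)·(+0.2569-0.3565i)  (-0.0788+0.3798i)·(-0.2979+0.0000i)  (+0.0845-0.0021i)·(-0.2569-0.3565i)  (-0.0028-0.0107i)·(+0.0626-0.1879i)  (-0.0007+0.0004i)·(+0.0409-0.0128i)
Y_3^1(R⁻¹ n̂) = -0.391843+0.012660i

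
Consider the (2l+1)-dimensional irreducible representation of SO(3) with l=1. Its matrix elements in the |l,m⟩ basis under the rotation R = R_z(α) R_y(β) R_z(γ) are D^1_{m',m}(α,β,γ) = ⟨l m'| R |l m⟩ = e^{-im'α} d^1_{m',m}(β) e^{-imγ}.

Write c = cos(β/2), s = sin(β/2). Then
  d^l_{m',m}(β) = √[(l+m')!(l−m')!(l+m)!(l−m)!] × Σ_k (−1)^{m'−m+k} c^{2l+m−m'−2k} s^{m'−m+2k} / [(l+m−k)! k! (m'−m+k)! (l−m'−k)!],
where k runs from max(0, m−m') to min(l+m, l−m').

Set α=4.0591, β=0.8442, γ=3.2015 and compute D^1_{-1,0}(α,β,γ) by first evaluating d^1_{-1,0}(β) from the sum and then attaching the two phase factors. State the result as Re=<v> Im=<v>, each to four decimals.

Re=-0.3212 Im=-0.4197

D^1_{-1,0}(4.0591,0.8442,3.2015) = e^{-i·-1·4.0591}·d^1_{-1,0}(0.8442)·e^{-i·0·3.2015}. Compute d first:
With c≡cos(β/2)=0.912231 and s≡sin(β/2)=0.409677, N=[1·2·1·1]^{1/2}=1.414214
The bounds max(0,m−m')=1 and min(l+m,l−m')=1 give 1 term
  k=1: (−1)^0·1.4142/(1)·0.9122^1·0.4097^1 = +0.528520
d^1_{-1,0}(0.8442) = +0.528520
D = (-0.607801-0.794089i)·(+0.528520)·(+1.000000+0.000000i) = -0.321235-0.419692i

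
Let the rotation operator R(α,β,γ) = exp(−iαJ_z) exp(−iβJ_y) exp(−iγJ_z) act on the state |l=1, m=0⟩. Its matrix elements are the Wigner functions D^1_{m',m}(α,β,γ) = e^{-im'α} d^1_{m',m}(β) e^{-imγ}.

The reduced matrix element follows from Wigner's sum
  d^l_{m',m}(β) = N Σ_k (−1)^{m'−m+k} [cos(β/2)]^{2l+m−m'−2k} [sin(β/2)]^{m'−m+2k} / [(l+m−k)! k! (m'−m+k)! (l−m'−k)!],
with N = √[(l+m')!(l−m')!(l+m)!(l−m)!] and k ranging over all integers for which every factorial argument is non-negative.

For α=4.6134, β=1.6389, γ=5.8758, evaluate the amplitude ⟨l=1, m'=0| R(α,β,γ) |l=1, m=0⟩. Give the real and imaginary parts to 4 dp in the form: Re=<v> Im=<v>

Re=-0.0681 Im=0.0000

Split into d^1_{0,0}(β=1.6389) × two z-phases.
c=cos(1.6389/2)=0.682623, s=sin(1.6389/2)=0.730770; N=√[1·1·1·1]=1.000000
Admissible k: 0..1 (factorial args all ≥0)
  k=0: (−1)^0·1.0000/(1)·0.6826^2·0.7308^0 = +0.465974
  k=1: (−1)^1·1.0000/(1)·0.6826^0·0.7308^2 = -0.534026
d^1_{0,0}(1.6389) = +0.465974 -0.534026 = -0.068051
Phases: e^{-i·(0)·4.6134}=+1.000000+0.000000i, e^{-i·(0)·5.8758}=+1.000000+0.000000i ⇒ D=-0.068051+0.000000i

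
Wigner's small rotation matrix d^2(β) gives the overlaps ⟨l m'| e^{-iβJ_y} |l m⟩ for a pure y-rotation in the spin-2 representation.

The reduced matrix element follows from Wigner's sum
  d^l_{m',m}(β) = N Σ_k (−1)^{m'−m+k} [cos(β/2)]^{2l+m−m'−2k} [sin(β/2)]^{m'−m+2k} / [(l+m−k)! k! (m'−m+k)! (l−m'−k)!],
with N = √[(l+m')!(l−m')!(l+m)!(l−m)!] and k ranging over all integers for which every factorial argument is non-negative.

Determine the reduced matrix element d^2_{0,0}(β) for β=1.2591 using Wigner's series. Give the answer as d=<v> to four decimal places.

d^2_{0,0}(β=1.2591) via Wigner's sum:
With c≡cos(β/2)=0.808293 and s≡sin(β/2)=0.588781, N=[2·2·2·2]^{1/2}=4.000000
k∈{0,1,2} keeps every argument non-negative
  k=0: (−1)^0·4.0000/(4)·0.8083^4·0.5888^0 = +0.426849
  k=1: (−1)^1·4.0000/(1)·0.8083^2·0.5888^2 = -0.905951
  k=2: (−1)^2·4.0000/(4)·0.8083^0·0.5888^4 = +0.120175
d^2_{0,0}(1.2591) = +0.426849 -0.905951 +0.120175 = -0.358927

d=-0.3589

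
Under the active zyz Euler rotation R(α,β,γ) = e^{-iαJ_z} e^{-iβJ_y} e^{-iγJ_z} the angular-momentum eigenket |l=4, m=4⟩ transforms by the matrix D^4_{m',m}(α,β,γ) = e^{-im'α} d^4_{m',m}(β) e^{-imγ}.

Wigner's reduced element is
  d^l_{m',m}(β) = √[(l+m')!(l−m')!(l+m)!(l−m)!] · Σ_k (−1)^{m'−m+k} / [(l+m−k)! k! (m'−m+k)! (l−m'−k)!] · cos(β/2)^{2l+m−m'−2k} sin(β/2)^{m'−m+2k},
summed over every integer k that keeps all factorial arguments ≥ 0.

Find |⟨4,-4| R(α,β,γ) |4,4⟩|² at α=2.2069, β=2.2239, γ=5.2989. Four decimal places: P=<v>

Split into d^4_{-4,4}(β=2.2239) × two z-phases.
Half-angle: c=0.442914, s=0.896564. N=√(1·40320·40320·1)=40320.000000
Admissible k: 8..8 (factorial args all ≥0)
  k=8: (−1)^0·40320.0000/(40320)·0.4429^0·0.8966^8 = +0.417494
d^4_{-4,4}(2.2239) = +0.417494
|D^4_{-4,4}|² = |d^4_{-4,4}(β)|² = (+0.417494)² = 0.174302 (the z-rotation phases have unit modulus)

P=0.1743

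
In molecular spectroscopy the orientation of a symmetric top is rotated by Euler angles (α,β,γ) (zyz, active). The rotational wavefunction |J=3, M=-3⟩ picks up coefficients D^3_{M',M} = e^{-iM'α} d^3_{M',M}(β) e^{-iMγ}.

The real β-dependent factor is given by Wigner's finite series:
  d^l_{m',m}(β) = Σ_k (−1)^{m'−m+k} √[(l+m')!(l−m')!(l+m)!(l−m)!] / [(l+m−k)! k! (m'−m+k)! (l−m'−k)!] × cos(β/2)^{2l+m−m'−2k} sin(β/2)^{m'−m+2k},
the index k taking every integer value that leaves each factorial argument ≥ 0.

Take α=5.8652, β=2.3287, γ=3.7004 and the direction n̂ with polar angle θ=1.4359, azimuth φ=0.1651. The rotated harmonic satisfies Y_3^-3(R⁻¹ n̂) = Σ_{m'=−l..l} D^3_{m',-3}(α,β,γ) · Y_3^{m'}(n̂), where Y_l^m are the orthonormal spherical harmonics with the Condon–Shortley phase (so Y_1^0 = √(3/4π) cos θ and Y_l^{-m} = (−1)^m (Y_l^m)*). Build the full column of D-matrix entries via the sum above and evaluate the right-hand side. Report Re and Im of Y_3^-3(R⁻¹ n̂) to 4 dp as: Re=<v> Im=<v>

Need the full column D^3_{m',-3} for m'=−3..3 at α=5.8652, β=2.3287, γ=3.7004.
cos(β/2)=0.395348, sin(β/2)=0.918532
d^3_{-3,-3}: single k=0 term ⇒ +0.003818;  D = -0.003483-0.001566i
d^3_{-2,-3}: single k=0 term ⇒ -0.021730;  D = +0.014497+0.016188i
d^3_{-1,-3}: single k=0 term ⇒ +0.079827;  D = -0.024531-0.075964i
d^3_{0,-3}: single k=0 term ⇒ -0.214158;  D = -0.022579+0.212965i
d^3_{1,-3}: single k=0 term ⇒ +0.430904;  D = +0.215456-0.373171i
d^3_{2,-3}: single k=0 term ⇒ -0.633177;  D = -0.511923+0.372624i
d^3_{3,-3}: single k=0 term ⇒ +0.600571;  D = +0.587225-0.125908i
Y_3^{m'}(θ=1.4359,φ=0.1651) and Σ D·Y over m':
  (-0.0035-0.0016i)·(+0.3572-0.1929i)  (+0.0145+0.0162i)·(+0.1277-0.0438i)  (-0.0245-0.0760i)·(-0.2873+0.0479i)  (-0.0226+0.2130i)·(-0.1460+0.0000i)  (+0.2155-0.3732i)·(+0.2873+0.0479i)  (-0.5119+0.3726i)·(+0.1277+0.0438i)  (+0.5872-0.1259i)·(-0.3572-0.1929i)
Y_3^-3(R⁻¹ n̂) = -0.220929-0.148969i

Re=-0.2209 Im=-0.1490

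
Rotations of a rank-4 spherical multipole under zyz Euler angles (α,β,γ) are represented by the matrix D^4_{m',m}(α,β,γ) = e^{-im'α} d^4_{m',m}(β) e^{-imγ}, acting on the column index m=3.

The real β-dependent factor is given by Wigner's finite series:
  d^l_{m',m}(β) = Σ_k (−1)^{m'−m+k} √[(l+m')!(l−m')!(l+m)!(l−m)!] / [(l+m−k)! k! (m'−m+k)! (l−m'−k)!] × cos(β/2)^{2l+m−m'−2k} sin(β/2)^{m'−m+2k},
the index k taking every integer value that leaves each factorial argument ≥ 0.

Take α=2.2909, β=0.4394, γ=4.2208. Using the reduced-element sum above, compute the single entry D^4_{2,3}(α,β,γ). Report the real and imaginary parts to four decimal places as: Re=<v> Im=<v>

Re=-0.0202 Im=0.5845

Split into d^4_{2,3}(β=0.4394) × two z-phases.
Half-angle: c=0.975963, s=0.217937. N=√(720·2·5040·1)=2693.993318
The bounds max(0,m−m')=1 and min(l+m,l−m')=2 give 2 terms
  k=1: (−1)^0·2693.9933/(720)·0.9760^7·0.2179^1 = +0.687745
  k=2: (−1)^1·2693.9933/(240)·0.9760^5·0.2179^3 = -0.102883
d^4_{2,3}(0.4394) = +0.687745 -0.102883 = +0.584862
D = (-0.130218+0.991485i)·(+0.584862)·(+0.995393-0.095882i) = -0.020209+0.584513i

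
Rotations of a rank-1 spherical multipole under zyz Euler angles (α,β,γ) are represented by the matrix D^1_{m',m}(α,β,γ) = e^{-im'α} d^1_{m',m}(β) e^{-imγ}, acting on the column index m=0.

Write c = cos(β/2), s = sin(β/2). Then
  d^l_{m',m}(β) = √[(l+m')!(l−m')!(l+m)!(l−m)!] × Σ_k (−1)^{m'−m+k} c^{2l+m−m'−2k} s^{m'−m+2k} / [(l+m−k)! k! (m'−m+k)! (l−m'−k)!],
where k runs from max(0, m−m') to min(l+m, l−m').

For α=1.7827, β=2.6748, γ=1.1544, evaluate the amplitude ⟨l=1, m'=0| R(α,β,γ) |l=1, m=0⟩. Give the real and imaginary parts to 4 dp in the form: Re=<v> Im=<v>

Re=-0.8930 Im=0.0000

Split into d^1_{0,0}(β=2.6748) × two z-phases.
Half-angle: c=0.231283, s=0.972886. N=√(1·1·1·1)=1.000000
k∈{0,1} keeps every argument non-negative
  k=0: (−1)^0·1.0000/(1)·0.2313^2·0.9729^0 = +0.053492
  k=1: (−1)^1·1.0000/(1)·0.2313^0·0.9729^2 = -0.946508
d^1_{0,0}(2.6748) = +0.053492 -0.946508 = -0.893016
D = (+1.000000+0.000000i)·(-0.893016)·(+1.000000+0.000000i) = -0.893016+0.000000i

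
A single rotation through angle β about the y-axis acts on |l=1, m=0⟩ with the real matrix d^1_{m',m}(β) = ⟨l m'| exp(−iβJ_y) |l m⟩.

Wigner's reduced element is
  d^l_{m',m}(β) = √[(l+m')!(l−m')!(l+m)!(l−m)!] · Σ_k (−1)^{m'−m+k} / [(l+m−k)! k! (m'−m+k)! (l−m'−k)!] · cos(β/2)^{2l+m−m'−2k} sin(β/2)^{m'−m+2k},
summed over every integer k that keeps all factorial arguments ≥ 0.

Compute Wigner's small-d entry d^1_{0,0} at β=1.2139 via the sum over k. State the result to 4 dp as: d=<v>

d=0.3494

d^1_{0,0}(β=1.2139) via Wigner's sum:
Half-angle: c=0.821391, s=0.570365. N=√(1·1·1·1)=1.000000
k∈{0,1} keeps every argument non-negative
  k=0: (−1)^0·1.0000/(1)·0.8214^2·0.5704^0 = +0.674684
  k=1: (−1)^1·1.0000/(1)·0.8214^0·0.5704^2 = -0.325316
d^1_{0,0}(1.2139) = +0.674684 -0.325316 = +0.349368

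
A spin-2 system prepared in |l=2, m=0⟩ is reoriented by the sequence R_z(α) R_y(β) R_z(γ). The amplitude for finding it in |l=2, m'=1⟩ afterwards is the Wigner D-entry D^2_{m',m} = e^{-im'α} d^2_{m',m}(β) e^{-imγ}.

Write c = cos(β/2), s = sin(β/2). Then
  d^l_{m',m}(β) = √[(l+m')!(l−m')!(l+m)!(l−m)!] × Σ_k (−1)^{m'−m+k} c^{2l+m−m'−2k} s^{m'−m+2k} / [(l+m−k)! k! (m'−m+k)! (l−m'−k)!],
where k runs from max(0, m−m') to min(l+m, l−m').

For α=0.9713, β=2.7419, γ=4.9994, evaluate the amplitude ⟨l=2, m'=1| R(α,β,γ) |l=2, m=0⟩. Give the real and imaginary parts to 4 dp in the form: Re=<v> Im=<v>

Re=0.2477 Im=-0.3625

D^2_{1,0}(0.9713,2.7419,4.9994) = e^{-i·1·0.9713}·d^2_{1,0}(2.7419)·e^{-i·0·4.9994}. Compute d first:
With c≡cos(β/2)=0.198519 and s≡sin(β/2)=0.980097, N=[6·1·2·2]^{1/2}=4.898979
The bounds max(0,m−m')=0 and min(l+m,l−m')=1 give 2 terms
  k=0: (−1)^1·4.8990/(2)·0.1985^3·0.9801^1 = -0.018782
  k=1: (−1)^2·4.8990/(2)·0.1985^1·0.9801^3 = +0.457809
d^2_{1,0}(2.7419) = -0.018782 +0.457809 = +0.439027
Phases: e^{-i·(1)·0.9713}=+0.564227-0.825620i, e^{-i·(0)·4.9994}=+1.000000+0.000000i ⇒ D=+0.247711-0.362469i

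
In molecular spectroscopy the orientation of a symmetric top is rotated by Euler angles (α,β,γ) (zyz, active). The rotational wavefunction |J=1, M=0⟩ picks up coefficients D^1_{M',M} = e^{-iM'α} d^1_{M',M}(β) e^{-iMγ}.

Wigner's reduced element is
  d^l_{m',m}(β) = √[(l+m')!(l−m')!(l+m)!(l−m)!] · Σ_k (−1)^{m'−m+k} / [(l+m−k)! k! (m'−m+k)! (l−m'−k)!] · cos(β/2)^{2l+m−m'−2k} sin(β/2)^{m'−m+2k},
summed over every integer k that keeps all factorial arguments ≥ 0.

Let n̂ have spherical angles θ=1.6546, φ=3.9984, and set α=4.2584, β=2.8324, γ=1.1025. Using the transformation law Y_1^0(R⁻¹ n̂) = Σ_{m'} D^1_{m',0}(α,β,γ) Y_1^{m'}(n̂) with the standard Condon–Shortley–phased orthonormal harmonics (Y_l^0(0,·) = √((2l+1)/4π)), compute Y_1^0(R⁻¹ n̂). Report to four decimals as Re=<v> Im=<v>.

Re=0.1821 Im=0.0000

Need the full column D^1_{m',0} for m'=−1..1 at α=4.2584, β=2.8324, γ=1.1025.
cos(β/2)=0.153981, sin(β/2)=0.988074
d^1_{-1,0}: single k=1 term ⇒ +0.215165;  D = -0.094362-0.193370i
d^1_{0,0}: k∈[0..1] ⇒ +0.023710 -0.976290 = -0.952580;  D = -0.952580+0.000000i
d^1_{1,0}: single k=0 term ⇒ -0.215165;  D = +0.094362-0.193370i
Y_1^{m'}(θ=1.6546,φ=3.9984) and Σ D·Y over m':
  (-0.0944-0.1934i)·(-0.2255+0.2602i)  (-0.9526+0.0000i)·(-0.0409+0.0000i)  (+0.0944-0.1934i)·(+0.2255+0.2602i)
Y_1^0(R⁻¹ n̂) = +0.182135+0.000000i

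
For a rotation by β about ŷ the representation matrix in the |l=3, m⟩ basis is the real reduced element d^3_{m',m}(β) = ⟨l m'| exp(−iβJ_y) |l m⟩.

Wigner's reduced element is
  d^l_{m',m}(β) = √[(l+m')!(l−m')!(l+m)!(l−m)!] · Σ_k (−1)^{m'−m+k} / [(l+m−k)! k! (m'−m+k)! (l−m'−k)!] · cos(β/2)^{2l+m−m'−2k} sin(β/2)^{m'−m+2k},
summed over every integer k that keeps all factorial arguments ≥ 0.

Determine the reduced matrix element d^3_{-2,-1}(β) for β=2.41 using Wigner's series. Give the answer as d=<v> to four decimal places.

d^3_{-2,-1}(β=2.41) via Wigner's sum:
c=cos(2.41/2)=0.357693, s=sin(2.41/2)=0.933839; N=√[1·120·2·24]=75.894664
The bounds max(0,m−m')=1 and min(l+m,l−m')=2 give 2 terms
  k=1: (−1)^0·75.8947/(24)·0.3577^5·0.9338^1 = +0.017291
  k=2: (−1)^1·75.8947/(12)·0.3577^3·0.9338^3 = -0.235710
d^3_{-2,-1}(2.41) = +0.017291 -0.235710 = -0.218419

d=-0.2184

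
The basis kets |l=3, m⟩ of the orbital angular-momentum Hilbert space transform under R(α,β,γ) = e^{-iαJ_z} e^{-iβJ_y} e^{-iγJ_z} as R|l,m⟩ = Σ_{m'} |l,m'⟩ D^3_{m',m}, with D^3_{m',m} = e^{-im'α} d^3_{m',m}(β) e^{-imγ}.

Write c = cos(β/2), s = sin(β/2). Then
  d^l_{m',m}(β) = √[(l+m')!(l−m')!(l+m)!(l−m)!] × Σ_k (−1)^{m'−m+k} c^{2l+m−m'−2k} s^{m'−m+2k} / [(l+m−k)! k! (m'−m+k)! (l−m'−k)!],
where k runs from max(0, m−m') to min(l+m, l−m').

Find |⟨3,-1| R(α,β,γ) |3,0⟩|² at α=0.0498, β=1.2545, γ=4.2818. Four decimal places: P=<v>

P=0.0451

First d^3_{-1,0}(β=1.2545), then the phase factors e^{-i(-1)α} and e^{-i(0)γ}:
c=cos(1.2545/2)=0.809645, s=sin(1.2545/2)=0.586920; N=√[2·24·6·6]=41.569219
k∈{1,2,3} keeps every argument non-negative
  k=1: (−1)^0·41.5692/(12)·0.8096^5·0.5869^1 = +0.707362
  k=2: (−1)^1·41.5692/(4)·0.8096^3·0.5869^3 = -1.115149
  k=3: (−1)^2·41.5692/(12)·0.8096^1·0.5869^5 = +0.195336
d^3_{-1,0}(1.2545) = +0.707362 -1.115149 +0.195336 = -0.212451
|D^3_{-1,0}|² = |d^3_{-1,0}(β)|² = (-0.212451)² = 0.045135 (the z-rotation phases have unit modulus)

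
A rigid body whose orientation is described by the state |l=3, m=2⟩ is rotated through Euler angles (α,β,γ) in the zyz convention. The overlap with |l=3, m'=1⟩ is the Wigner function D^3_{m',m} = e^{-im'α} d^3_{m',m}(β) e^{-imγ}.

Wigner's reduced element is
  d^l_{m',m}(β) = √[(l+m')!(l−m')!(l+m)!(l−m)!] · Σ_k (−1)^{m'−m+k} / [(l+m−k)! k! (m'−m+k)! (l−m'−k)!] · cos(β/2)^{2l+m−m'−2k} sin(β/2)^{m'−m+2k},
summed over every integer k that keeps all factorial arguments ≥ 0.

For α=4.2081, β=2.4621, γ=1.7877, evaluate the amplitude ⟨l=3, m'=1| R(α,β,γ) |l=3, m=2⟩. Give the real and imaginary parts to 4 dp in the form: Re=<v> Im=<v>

Re=-0.0130 Im=0.1835

First d^3_{1,2}(β=2.4621), then the phase factors e^{-i(1)α} and e^{-i(2)γ}:
Half-angle: c=0.333248, s=0.942839. N=√(24·2·120·1)=75.894664
The bounds max(0,m−m')=1 and min(l+m,l−m')=2 give 2 terms
  k=1: (−1)^0·75.8947/(24)·0.3332^5·0.9428^1 = +0.012254
  k=2: (−1)^1·75.8947/(12)·0.3332^3·0.9428^3 = -0.196176
d^3_{1,2}(2.4621) = +0.012254 -0.196176 = -0.183922
Phases: e^{-i·(1)·4.2081}=-0.483185+0.875518i, e^{-i·(2)·1.7877}=-0.907372+0.420329i ⇒ D=-0.012952+0.183465i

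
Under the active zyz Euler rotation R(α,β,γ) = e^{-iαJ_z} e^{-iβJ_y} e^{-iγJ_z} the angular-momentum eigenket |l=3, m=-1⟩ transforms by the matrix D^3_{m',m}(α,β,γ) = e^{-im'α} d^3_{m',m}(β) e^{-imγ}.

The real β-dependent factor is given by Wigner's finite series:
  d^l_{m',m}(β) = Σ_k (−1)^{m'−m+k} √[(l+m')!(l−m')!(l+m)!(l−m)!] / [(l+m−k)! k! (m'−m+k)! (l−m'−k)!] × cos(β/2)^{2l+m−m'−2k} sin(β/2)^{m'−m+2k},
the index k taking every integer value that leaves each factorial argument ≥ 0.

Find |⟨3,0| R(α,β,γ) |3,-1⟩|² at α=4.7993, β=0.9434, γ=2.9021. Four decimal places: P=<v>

First d^3_{0,-1}(β=0.9434), then the phase factors e^{-i(0)α} and e^{-i(-1)γ}:
With c≡cos(β/2)=0.890797 and s≡sin(β/2)=0.454401, N=[6·6·2·24]^{1/2}=41.569219
Admissible k: 0..2 (factorial args all ≥0)
  k=0: (−1)^1·41.5692/(12)·0.8908^5·0.4544^1 = -0.882926
  k=1: (−1)^2·41.5692/(4)·0.8908^3·0.4544^3 = +0.689234
  k=2: (−1)^3·41.5692/(12)·0.8908^1·0.4544^5 = -0.059782
d^3_{0,-1}(0.9434) = -0.882926 +0.689234 -0.059782 = -0.253473
|D^3_{0,-1}|² = |d^3_{0,-1}(β)|² = (-0.253473)² = 0.064248 (the z-rotation phases have unit modulus)

P=0.0642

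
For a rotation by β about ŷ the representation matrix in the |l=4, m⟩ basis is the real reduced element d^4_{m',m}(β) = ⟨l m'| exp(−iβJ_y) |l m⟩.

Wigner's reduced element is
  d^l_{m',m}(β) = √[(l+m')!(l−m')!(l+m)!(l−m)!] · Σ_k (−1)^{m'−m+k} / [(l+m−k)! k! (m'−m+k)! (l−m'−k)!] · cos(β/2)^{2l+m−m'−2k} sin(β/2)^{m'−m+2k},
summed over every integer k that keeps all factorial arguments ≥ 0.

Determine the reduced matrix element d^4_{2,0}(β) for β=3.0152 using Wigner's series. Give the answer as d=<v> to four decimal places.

d=0.0370

d^4_{2,0}(β=3.0152) via Wigner's sum:
Half-angle: c=0.063154, s=0.998004. N=√(720·2·24·24)=910.735966
k∈{0,1,2} keeps every argument non-negative
  k=0: (−1)^2·910.7360/(96)·0.0632^6·0.9980^2 = +0.000001
  k=1: (−1)^3·910.7360/(36)·0.0632^4·0.9980^4 = -0.000399
  k=2: (−1)^4·910.7360/(96)·0.0632^2·0.9980^6 = +0.037387
d^4_{2,0}(3.0152) = +0.000001 -0.000399 +0.037387 = +0.036988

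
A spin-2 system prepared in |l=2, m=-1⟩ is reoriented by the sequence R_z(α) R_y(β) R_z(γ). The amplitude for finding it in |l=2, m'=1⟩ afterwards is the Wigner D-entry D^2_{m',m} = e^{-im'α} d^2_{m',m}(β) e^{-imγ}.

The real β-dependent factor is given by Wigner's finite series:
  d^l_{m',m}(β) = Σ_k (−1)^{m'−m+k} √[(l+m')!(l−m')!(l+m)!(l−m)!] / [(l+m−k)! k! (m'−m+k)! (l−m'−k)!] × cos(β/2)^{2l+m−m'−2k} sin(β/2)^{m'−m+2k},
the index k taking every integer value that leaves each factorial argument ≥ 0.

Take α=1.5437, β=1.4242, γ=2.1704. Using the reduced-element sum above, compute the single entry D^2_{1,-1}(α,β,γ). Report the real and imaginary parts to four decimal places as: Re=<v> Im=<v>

Re=0.4469 Im=0.3236

D^2_{1,-1}(1.5437,1.4242,2.1704) = e^{-i·1·1.5437}·d^2_{1,-1}(1.4242)·e^{-i·-1·2.1704}. Compute d first:
With c≡cos(β/2)=0.756991 and s≡sin(β/2)=0.653425, N=[6·1·1·6]^{1/2}=6.000000
The bounds max(0,m−m')=0 and min(l+m,l−m')=1 give 2 terms
  k=0: (−1)^2·6.0000/(2)·0.7570^2·0.6534^2 = +0.733997
  k=1: (−1)^3·6.0000/(6)·0.7570^0·0.6534^4 = -0.182298
d^2_{1,-1}(1.4242) = +0.733997 -0.182298 = +0.551699
Phases: e^{-i·(1)·1.5437}=+0.027093-0.999633i, e^{-i·(-1)·2.1704}=-0.564315+0.825559i ⇒ D=+0.446858+0.323558i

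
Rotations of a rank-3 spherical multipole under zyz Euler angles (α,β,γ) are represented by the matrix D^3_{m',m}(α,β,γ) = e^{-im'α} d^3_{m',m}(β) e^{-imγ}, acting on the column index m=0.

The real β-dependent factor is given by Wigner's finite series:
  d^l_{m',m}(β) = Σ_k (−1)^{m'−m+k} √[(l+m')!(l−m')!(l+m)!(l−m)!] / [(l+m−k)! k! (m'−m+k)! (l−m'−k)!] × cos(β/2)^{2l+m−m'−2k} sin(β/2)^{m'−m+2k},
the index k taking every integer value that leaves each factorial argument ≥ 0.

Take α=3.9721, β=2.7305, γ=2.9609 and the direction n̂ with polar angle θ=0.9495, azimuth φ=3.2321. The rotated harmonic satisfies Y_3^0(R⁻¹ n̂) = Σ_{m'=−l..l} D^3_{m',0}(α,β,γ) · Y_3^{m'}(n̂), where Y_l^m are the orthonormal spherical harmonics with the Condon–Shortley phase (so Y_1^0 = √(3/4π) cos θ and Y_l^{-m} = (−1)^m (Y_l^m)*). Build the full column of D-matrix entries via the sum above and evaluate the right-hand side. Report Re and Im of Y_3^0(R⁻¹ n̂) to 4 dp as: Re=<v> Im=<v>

Need the full column D^3_{m',0} for m'=−3..3 at α=3.9721, β=2.7305, γ=2.9609.
cos(β/2)=0.204102, sin(β/2)=0.978950
d^3_{-3,0}: single k=3 term ⇒ +0.035673;  D = +0.028397-0.021591i
d^3_{-2,0}: k∈[2..3] ⇒ +0.009109 -0.209554 = -0.200445;  D = +0.018059-0.199630i
d^3_{-1,0}: k∈[1..3] ⇒ +0.001201 -0.082896 +0.635682 = +0.553986;  D = -0.373665-0.408994i
d^3_{0,0}: k∈[0..3] ⇒ +0.000072 -0.014968 +0.344333 -0.880161 = -0.550723;  D = -0.550723+0.000000i
d^3_{1,0}: k∈[0..2] ⇒ -0.001201 +0.082896 -0.635682 = -0.553986;  D = +0.373665-0.408994i
d^3_{2,0}: k∈[0..1] ⇒ +0.009109 -0.209554 = -0.200445;  D = +0.018059+0.199630i
d^3_{3,0}: single k=0 term ⇒ -0.035673;  D = -0.028397-0.021591i
Y_3^{m'}(θ=0.9495,φ=3.2321) and Σ D·Y over m':
  (+0.0284-0.0216i)·(-0.2161+0.0602i)  (+0.0181-0.1996i)·(+0.3869-0.0708i)  (-0.3737-0.4090i)·(-0.1817+0.0165i)  (-0.5507+0.0000i)·(-0.2837+0.0000i)  (+0.3737-0.4090i)·(+0.1817+0.0165i)  (+0.0181+0.1996i)·(+0.3869+0.0708i)  (-0.0284-0.0216i)·(+0.2161+0.0602i)
Y_3^0(R⁻¹ n̂) = +0.281496+0.000000i

Re=0.2815 Im=0.0000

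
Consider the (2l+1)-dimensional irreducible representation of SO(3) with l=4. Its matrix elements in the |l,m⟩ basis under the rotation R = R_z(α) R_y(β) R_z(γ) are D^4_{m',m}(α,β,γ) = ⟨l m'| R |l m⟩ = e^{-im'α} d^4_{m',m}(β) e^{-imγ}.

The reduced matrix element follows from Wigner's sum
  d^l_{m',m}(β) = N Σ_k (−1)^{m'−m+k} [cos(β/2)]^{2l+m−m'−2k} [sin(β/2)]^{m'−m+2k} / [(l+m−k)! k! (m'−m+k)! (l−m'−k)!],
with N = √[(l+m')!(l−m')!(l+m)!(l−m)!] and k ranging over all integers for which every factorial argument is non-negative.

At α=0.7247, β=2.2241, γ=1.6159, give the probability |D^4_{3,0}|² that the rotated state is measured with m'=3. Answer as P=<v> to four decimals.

D^4_{3,0}(0.7247,2.2241,1.6159) = e^{-i·3·0.7247}·d^4_{3,0}(2.2241)·e^{-i·0·1.6159}. Compute d first:
c=cos(2.2241/2)=0.442824, s=sin(2.2241/2)=0.896608; N=√[5040·1·24·24]=1703.830978
The bounds max(0,m−m')=0 and min(l+m,l−m')=1 give 2 terms
  k=0: (−1)^3·1703.8310/(144)·0.4428^5·0.8966^3 = -0.145221
  k=1: (−1)^4·1703.8310/(144)·0.4428^3·0.8966^5 = +0.595350
d^4_{3,0}(2.2241) = -0.145221 +0.595350 = +0.450129
|D^4_{3,0}|² = |d^4_{3,0}(β)|² = (+0.450129)² = 0.202616 (the z-rotation phases have unit modulus)

P=0.2026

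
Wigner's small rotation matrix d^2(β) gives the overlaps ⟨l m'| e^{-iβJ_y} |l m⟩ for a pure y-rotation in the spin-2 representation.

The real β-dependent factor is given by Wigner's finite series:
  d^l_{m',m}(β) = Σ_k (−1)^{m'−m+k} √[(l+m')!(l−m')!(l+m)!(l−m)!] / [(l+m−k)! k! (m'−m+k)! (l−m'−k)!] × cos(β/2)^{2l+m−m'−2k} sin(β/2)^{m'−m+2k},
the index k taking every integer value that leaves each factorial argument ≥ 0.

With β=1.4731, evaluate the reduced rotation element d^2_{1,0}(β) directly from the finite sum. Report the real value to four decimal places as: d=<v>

d=-0.1189

d^2_{1,0}(β=1.4731) via Wigner's sum:
c=cos(1.4731/2)=0.740790, s=sin(1.4731/2)=0.671736; N=√[6·1·2·2]=4.898979
k: max(0,(0)−(1))=0 … min(2+(0),2−(1))=1
  k=0: (−1)^1·4.8990/(2)·0.7408^3·0.6717^1 = -0.668899
  k=1: (−1)^2·4.8990/(2)·0.7408^1·0.6717^3 = +0.550006
d^2_{1,0}(1.4731) = -0.668899 +0.550006 = -0.118893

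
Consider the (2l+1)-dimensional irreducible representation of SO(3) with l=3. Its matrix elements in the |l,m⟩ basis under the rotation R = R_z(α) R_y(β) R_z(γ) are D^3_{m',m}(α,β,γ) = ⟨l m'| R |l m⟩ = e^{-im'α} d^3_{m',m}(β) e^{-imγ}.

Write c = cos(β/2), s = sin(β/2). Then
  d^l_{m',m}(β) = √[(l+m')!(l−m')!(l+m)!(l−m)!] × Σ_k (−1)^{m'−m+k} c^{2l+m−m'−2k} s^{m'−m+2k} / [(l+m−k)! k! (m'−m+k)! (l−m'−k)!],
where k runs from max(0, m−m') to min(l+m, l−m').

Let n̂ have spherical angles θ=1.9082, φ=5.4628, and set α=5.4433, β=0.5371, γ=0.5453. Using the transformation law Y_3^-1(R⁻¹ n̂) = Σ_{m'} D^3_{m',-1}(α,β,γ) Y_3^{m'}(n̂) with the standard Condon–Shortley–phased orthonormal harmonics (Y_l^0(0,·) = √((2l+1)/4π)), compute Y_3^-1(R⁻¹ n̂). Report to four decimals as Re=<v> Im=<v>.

Re=-0.2200 Im=-0.1279

Need the full column D^3_{m',-1} for m'=−3..3 at α=5.4433, β=0.5371, γ=0.5453.
cos(β/2)=0.964157, sin(β/2)=0.265334
d^3_{-3,-1}: single k=2 term ⇒ +0.235625;  D = -0.092529-0.216697i
d^3_{-2,-1}: k∈[1..2] ⇒ +0.699086 -0.105889 = +0.593197;  D = +0.250692-0.537621i
d^3_{-1,-1}: k∈[0..2] ⇒ +0.803314 -0.486704 +0.027645 = +0.344255;  D = +0.329426-0.099952i
d^3_{0,-1}: k∈[0..2] ⇒ -0.765810 +0.173993 -0.004392 = -0.596209;  D = -0.509742-0.309239i
d^3_{1,-1}: k∈[0..2] ⇒ +0.365028 -0.036860 +0.000349 = +0.328517;  D = +0.060627+0.322874i
d^3_{2,-1}: k∈[0..1] ⇒ -0.105889 +0.004010 = -0.101879;  D = +0.062002-0.080840i
d^3_{3,-1}: single k=0 term ⇒ +0.017845;  D = -0.017792+0.001366i
Y_3^{m'}(θ=1.9082,φ=5.4628) and Σ D·Y over m':
  (-0.0925-0.2167i)·(-0.2725+0.2205i)  (+0.2507-0.5376i)·(+0.0211-0.3005i)  (+0.3294-0.1000i)·(-0.0940-0.1008i)  (-0.5097-0.3092i)·(+0.3029+0.0000i)  (+0.0606+0.3229i)·(+0.0940-0.1008i)  (+0.0620-0.0808i)·(+0.0211+0.3005i)  (-0.0178+0.0014i)·(+0.2725+0.2205i)
Y_3^-1(R⁻¹ n̂) = -0.220026-0.127893i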